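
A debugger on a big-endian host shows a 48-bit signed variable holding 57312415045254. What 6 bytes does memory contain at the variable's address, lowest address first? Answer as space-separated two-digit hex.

57312415045254 in hexadecimal, padded to 48 bits, is 0x34201623D686.
Split into bytes (most-significant first): 34 20 16 23 D6 86.
In big-endian order the high byte comes first in memory.
So the memory order matches the most-significant-first order: 34 20 16 23 D6 86.

34 20 16 23 D6 86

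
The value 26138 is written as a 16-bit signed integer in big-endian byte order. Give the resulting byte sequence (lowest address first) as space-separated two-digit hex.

66 1A

26138 in hexadecimal, padded to 16 bits, is 0x661A.
Split into bytes (most-significant first): 66 1A.
In big-endian order the high byte comes first in memory.
So the memory order matches the most-significant-first order: 66 1A.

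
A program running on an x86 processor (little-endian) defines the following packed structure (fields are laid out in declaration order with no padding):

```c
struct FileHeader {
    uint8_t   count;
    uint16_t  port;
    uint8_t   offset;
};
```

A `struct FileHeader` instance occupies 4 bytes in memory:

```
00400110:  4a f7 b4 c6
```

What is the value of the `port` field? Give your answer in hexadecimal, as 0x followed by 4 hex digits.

0xB4F7

`port` follows `count` (1 byte), so it starts at byte offset 1 and occupies 2 bytes.
Bytes at offsets 1..2: F7 B4.
In little-endian order the low byte comes first in memory.
Reassemble most-significant byte first: B4 F7 → 0xB4F7.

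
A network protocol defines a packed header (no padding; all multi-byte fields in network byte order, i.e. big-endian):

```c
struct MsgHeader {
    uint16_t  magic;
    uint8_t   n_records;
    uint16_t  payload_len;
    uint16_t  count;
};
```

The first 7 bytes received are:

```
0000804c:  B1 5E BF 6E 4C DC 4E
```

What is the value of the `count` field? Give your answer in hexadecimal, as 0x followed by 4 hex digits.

`count` follows `magic` (2 B), `n_records` (1 B), `payload_len` (2 B), so it starts at offset 2 + 1 + 2 = 5 and occupies 2 bytes.
Bytes at offsets 5..6: DC 4E.
Big-endian stores the most-significant byte at the lowest address.
The bytes are already most-significant first: 0xDC4E.

0xDC4E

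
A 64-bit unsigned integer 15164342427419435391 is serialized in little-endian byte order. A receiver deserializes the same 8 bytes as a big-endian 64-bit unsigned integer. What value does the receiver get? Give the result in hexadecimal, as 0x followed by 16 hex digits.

15164342427419435391 in 64-bit hexadecimal is 0xD2729117F6B8617F.
Stored little-endian, the bytes at ascending addresses are 7F 61 B8 F6 17 91 72 D2.
Read back as big-endian, the last byte is least significant, giving 0x7F61B8F6179172D2.

0x7F61B8F6179172D2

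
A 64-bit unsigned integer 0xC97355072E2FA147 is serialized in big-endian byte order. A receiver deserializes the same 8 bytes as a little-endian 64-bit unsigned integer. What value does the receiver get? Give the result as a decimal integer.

Stored big-endian, the bytes at ascending addresses are C9 73 55 07 2E 2F A1 47.
Read back as little-endian, the first byte is least significant, giving 0x47A12F2E075573C9.
0x47A12F2E075573C9 = 5161458522681340873.

5161458522681340873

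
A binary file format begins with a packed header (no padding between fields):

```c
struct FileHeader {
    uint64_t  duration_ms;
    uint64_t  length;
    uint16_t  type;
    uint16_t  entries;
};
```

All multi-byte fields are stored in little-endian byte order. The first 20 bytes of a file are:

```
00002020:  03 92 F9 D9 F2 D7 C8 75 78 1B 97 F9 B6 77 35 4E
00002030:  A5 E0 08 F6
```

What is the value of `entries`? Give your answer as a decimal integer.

62984

`entries` follows `duration_ms` (8 B), `length` (8 B), `type` (2 B), so it starts at offset 8 + 8 + 2 = 18 and occupies 2 bytes.
Bytes at offsets 18..19: 08 F6.
Little-endian stores the least-significant byte at the lowest address.
Reassemble most-significant byte first: F6 08 → 0xF608.
0xF608 = 62984.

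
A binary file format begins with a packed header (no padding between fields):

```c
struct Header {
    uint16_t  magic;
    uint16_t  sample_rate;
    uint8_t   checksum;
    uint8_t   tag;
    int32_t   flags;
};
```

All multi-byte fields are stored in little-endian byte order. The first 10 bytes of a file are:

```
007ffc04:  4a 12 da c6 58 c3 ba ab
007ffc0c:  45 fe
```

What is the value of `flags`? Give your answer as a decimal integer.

-28988486

`flags` follows `magic` (2 B), `sample_rate` (2 B), `checksum` (1 B), `tag` (1 B), so it starts at offset 2 + 2 + 1 + 1 = 6 and occupies 4 bytes.
Bytes at offsets 6..9: BA AB 45 FE.
In little-endian order the low byte comes first in memory.
Reassemble most-significant byte first: FE 45 AB BA → 0xFE45ABBA.
Top bit is set, so as a signed 32-bit value this is 0xFE45ABBA − 2^32 = -28988486.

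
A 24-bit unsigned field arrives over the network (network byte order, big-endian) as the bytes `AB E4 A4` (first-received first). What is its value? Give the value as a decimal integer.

Big-endian: lowest address holds the most-significant byte.
The bytes are already most-significant first: 0xABE4A4.
0xABE4A4 = 11265188.

11265188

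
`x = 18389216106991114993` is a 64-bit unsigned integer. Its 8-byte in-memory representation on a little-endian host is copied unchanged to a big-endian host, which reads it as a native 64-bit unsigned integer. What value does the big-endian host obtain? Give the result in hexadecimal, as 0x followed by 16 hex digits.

18389216106991114993 in 64-bit hexadecimal is 0xFF339E9E7B18DAF1.
Stored little-endian, the bytes at ascending addresses are F1 DA 18 7B 9E 9E 33 FF.
Read back as big-endian, the last byte is least significant, giving 0xF1DA187B9E9E33FF.

0xF1DA187B9E9E33FF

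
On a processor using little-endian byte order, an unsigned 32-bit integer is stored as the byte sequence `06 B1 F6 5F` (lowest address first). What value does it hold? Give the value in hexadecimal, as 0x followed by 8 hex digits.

In little-endian order the low byte comes first in memory.
Reassemble most-significant byte first: 5F F6 B1 06 → 0x5FF6B106.

0x5FF6B106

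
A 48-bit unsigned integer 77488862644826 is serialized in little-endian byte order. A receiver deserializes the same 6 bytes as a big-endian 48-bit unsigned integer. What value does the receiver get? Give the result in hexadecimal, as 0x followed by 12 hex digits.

0x5ACA21C87946

77488862644826 in 48-bit hexadecimal is 0x4679C821CA5A.
Stored little-endian, the bytes at ascending addresses are 5A CA 21 C8 79 46.
Read back as big-endian, the last byte is least significant, giving 0x5ACA21C87946.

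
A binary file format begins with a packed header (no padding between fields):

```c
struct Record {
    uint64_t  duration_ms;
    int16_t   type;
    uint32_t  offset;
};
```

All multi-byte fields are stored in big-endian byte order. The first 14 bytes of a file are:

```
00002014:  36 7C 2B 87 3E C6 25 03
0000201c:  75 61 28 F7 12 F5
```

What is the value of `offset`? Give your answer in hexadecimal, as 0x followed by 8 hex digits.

`offset` follows `duration_ms` (8 B), `type` (2 B), so it starts at offset 8 + 2 = 10 and occupies 4 bytes.
Bytes at offsets 10..13: 28 F7 12 F5.
Big-endian: lowest address holds the most-significant byte.
The bytes are already most-significant first: 0x28F712F5.

0x28F712F5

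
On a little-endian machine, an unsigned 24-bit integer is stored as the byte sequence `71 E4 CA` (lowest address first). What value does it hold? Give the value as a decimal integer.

13296753

Little-endian stores the least-significant byte at the lowest address.
Reassemble most-significant byte first: CA E4 71 → 0xCAE471.
0xCAE471 = 13296753.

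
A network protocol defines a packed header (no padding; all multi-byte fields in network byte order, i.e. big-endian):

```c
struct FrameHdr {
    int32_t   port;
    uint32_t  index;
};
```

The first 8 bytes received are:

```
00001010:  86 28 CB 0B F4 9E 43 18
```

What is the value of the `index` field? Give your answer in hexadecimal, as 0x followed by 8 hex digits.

0xF49E4318

`index` follows `port` (4 bytes), so it starts at byte offset 4 and occupies 4 bytes.
Bytes at offsets 4..7: F4 9E 43 18.
In big-endian order the high byte comes first in memory.
The bytes are already most-significant first: 0xF49E4318.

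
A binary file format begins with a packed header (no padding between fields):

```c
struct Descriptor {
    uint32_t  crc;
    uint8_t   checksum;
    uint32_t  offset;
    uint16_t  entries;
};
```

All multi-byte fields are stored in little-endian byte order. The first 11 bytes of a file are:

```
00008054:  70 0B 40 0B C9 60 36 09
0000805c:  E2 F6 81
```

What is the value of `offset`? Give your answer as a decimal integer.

`offset` follows `crc` (4 B), `checksum` (1 B), so it starts at offset 4 + 1 = 5 and occupies 4 bytes.
Bytes at offsets 5..8: 60 36 09 E2.
Little-endian: lowest address holds the least-significant byte.
Reassemble most-significant byte first: E2 09 36 60 → 0xE2093660.
0xE2093660 = 3792254560.

3792254560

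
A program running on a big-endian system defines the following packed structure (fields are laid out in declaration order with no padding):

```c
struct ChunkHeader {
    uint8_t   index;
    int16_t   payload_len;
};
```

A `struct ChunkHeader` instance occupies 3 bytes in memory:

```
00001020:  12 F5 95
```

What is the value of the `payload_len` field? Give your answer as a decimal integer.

-2667

`payload_len` follows `index` (1 byte), so it starts at byte offset 1 and occupies 2 bytes.
Bytes at offsets 1..2: F5 95.
Big-endian: lowest address holds the most-significant byte.
The bytes are already most-significant first: 0xF595.
Top bit is set, so as a signed 16-bit value this is 0xF595 − 2^16 = -2667.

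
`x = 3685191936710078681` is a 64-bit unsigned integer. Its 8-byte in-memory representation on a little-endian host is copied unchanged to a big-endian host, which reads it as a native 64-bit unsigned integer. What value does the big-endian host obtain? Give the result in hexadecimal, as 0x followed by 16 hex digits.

3685191936710078681 in 64-bit hexadecimal is 0x33246E8A9CBCF0D9.
Stored little-endian, the bytes at ascending addresses are D9 F0 BC 9C 8A 6E 24 33.
Read back as big-endian, the last byte is least significant, giving 0xD9F0BC9C8A6E2433.

0xD9F0BC9C8A6E2433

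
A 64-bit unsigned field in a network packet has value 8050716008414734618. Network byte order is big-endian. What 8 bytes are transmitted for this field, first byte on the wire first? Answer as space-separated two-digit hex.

6F B9 E3 8E 1D 1C 69 1A

8050716008414734618 in hexadecimal, padded to 64 bits, is 0x6FB9E38E1D1C691A.
Split into bytes (most-significant first): 6F B9 E3 8E 1D 1C 69 1A.
Big-endian stores the most-significant byte at the lowest address.
So the memory order matches the most-significant-first order: 6F B9 E3 8E 1D 1C 69 1A.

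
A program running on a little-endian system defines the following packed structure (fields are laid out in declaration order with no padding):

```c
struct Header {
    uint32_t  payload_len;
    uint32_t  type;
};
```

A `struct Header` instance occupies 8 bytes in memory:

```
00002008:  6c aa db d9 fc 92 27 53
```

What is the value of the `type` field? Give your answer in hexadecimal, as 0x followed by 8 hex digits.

`type` follows `payload_len` (4 bytes), so it starts at byte offset 4 and occupies 4 bytes.
Bytes at offsets 4..7: FC 92 27 53.
Little-endian stores the least-significant byte at the lowest address.
Reassemble most-significant byte first: 53 27 92 FC → 0x532792FC.

0x532792FC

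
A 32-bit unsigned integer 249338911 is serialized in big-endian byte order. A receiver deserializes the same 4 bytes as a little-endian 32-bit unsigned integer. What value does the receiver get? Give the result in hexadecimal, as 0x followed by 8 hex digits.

0x1F9CDC0E

249338911 in 32-bit hexadecimal is 0x0EDC9C1F.
Stored big-endian, the bytes at ascending addresses are 0E DC 9C 1F.
Read back as little-endian, the first byte is least significant, giving 0x1F9CDC0E.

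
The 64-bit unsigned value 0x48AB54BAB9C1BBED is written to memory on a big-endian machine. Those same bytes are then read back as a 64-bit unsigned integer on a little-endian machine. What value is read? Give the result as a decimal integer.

Stored big-endian, the bytes at ascending addresses are 48 AB 54 BA B9 C1 BB ED.
Read back as little-endian, the first byte is least significant, giving 0xEDBBC1B9BA54AB48.
0xEDBBC1B9BA54AB48 = 17130498611073035080.

17130498611073035080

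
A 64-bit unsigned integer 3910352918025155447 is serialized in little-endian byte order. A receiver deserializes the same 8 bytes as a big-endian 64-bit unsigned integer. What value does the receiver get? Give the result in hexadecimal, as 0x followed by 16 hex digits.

0x77334DD1425D4436

3910352918025155447 in 64-bit hexadecimal is 0x36445D42D14D3377.
Stored little-endian, the bytes at ascending addresses are 77 33 4D D1 42 5D 44 36.
Read back as big-endian, the last byte is least significant, giving 0x77334DD1425D4436.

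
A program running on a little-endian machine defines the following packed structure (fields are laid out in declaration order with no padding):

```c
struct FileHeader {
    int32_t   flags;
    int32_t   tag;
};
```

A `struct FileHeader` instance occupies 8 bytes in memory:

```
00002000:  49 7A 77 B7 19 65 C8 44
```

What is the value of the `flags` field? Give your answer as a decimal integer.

-1216906679

`flags` is the first field, at byte offset 0, occupying 4 bytes.
Bytes at offsets 0..3: 49 7A 77 B7.
In little-endian order the low byte comes first in memory.
Reassemble most-significant byte first: B7 77 7A 49 → 0xB7777A49.
Top bit is set, so as a signed 32-bit value this is 0xB7777A49 − 2^32 = -1216906679.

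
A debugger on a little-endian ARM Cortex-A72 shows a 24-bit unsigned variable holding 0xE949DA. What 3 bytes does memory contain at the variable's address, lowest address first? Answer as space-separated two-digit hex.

Split into bytes (most-significant first): E9 49 DA.
In little-endian order the low byte comes first in memory.
So at ascending addresses the bytes are DA 49 E9.

DA 49 E9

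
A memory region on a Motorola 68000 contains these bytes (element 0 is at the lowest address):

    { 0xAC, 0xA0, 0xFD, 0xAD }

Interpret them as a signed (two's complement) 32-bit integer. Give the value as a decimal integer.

In big-endian order the high byte comes first in memory.
The bytes are already most-significant first: 0xACA0FDAD.
Top bit is set, so as a signed 32-bit value this is 0xACA0FDAD − 2^32 = -1398735443.

-1398735443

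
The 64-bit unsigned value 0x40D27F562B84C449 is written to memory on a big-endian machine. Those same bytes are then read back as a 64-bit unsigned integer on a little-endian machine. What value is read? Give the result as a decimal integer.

5315518781873705536

Stored big-endian, the bytes at ascending addresses are 40 D2 7F 56 2B 84 C4 49.
Read back as little-endian, the first byte is least significant, giving 0x49C4842B567FD240.
0x49C4842B567FD240 = 5315518781873705536.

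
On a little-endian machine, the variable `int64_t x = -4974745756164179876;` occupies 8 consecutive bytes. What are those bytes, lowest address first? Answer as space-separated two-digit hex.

5C B8 F3 93 17 27 F6 BA

Two's complement of -4974745756164179876 in 64 bits: 4974745756164179876 = 0x4509D8E86C0C47A4; invert → 0xBAF6271793F3B85B; add 1 → 0xBAF6271793F3B85C.
Split into bytes (most-significant first): BA F6 27 17 93 F3 B8 5C.
Little-endian: lowest address holds the least-significant byte.
So at ascending addresses the bytes are 5C B8 F3 93 17 27 F6 BA.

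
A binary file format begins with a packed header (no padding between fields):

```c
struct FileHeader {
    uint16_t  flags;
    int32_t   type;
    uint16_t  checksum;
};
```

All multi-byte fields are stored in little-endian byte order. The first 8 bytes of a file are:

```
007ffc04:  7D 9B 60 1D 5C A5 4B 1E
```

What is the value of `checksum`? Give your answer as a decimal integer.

7755

`checksum` follows `flags` (2 B), `type` (4 B), so it starts at offset 2 + 4 = 6 and occupies 2 bytes.
Bytes at offsets 6..7: 4B 1E.
Little-endian stores the least-significant byte at the lowest address.
Reassemble most-significant byte first: 1E 4B → 0x1E4B.
0x1E4B = 7755.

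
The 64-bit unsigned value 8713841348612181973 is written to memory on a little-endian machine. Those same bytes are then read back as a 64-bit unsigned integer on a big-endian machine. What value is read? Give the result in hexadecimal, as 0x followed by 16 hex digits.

8713841348612181973 in 64-bit hexadecimal is 0x78EDC889E523CFD5.
Stored little-endian, the bytes at ascending addresses are D5 CF 23 E5 89 C8 ED 78.
Read back as big-endian, the last byte is least significant, giving 0xD5CF23E589C8ED78.

0xD5CF23E589C8ED78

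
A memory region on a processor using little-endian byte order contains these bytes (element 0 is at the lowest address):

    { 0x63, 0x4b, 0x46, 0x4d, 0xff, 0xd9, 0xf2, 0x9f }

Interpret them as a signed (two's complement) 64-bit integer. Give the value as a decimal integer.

In little-endian order the low byte comes first in memory.
Reassemble most-significant byte first: 9F F2 D9 FF 4D 46 4B 63 → 0x9FF2D9FF4D464B63.
Top bit is set, so as a signed 64-bit value this is 0x9FF2D9FF4D464B63 − 2^64 = -6921229986778690717.

-6921229986778690717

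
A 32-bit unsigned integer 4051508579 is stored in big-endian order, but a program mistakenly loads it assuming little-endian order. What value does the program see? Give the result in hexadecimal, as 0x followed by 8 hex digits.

4051508579 in 32-bit hexadecimal is 0xF17D1D63.
Stored big-endian, the bytes at ascending addresses are F1 7D 1D 63.
Read back as little-endian, the first byte is least significant, giving 0x631D7DF1.

0x631D7DF1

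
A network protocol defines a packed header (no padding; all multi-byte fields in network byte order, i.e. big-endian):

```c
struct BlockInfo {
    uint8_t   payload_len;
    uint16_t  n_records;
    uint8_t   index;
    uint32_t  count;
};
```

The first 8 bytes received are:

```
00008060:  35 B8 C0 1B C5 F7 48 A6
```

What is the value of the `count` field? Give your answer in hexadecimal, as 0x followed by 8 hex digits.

`count` follows `payload_len` (1 B), `n_records` (2 B), `index` (1 B), so it starts at offset 1 + 2 + 1 = 4 and occupies 4 bytes.
Bytes at offsets 4..7: C5 F7 48 A6.
In big-endian order the high byte comes first in memory.
The bytes are already most-significant first: 0xC5F748A6.

0xC5F748A6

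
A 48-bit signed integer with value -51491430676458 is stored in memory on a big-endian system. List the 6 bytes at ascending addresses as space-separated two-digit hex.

Two's complement of -51491430676458 in 48 bits: 51491430676458 = 0x2ED4C86F37EA; invert → 0xD12B3790C815; add 1 → 0xD12B3790C816.
Split into bytes (most-significant first): D1 2B 37 90 C8 16.
Big-endian stores the most-significant byte at the lowest address.
So the memory order matches the most-significant-first order: D1 2B 37 90 C8 16.

D1 2B 37 90 C8 16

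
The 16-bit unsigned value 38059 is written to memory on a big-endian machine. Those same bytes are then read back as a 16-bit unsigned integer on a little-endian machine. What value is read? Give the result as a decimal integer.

38059 in 16-bit hexadecimal is 0x94AB.
Stored big-endian, the bytes at ascending addresses are 94 AB.
Read back as little-endian, the first byte is least significant, giving 0xAB94.
0xAB94 = 43924.

43924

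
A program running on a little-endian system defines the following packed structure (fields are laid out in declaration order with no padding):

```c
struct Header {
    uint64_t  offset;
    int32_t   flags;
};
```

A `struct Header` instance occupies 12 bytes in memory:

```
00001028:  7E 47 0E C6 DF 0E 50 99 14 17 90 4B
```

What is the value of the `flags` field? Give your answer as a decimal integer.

`flags` follows `offset` (8 bytes), so it starts at byte offset 8 and occupies 4 bytes.
Bytes at offsets 8..11: 14 17 90 4B.
Little-endian stores the least-significant byte at the lowest address.
Reassemble most-significant byte first: 4B 90 17 14 → 0x4B901714.
0x4B901714 = 1267734292.

1267734292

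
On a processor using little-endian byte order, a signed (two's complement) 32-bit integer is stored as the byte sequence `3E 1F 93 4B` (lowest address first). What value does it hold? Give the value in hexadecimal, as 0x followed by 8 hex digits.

0x4B931F3E

Little-endian stores the least-significant byte at the lowest address.
Reassemble most-significant byte first: 4B 93 1F 3E → 0x4B931F3E.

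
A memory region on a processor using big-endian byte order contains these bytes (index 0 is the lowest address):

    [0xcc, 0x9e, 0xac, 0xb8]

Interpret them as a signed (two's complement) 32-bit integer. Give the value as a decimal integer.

Big-endian: lowest address holds the most-significant byte.
The bytes are already most-significant first: 0xCC9EACB8.
Top bit is set, so as a signed 32-bit value this is 0xCC9EACB8 − 2^32 = -862016328.

-862016328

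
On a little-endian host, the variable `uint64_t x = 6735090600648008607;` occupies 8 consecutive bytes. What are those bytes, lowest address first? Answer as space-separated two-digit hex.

6735090600648008607 in hexadecimal, padded to 64 bits, is 0x5D77D9379DB2639F.
Split into bytes (most-significant first): 5D 77 D9 37 9D B2 63 9F.
In little-endian order the low byte comes first in memory.
So at ascending addresses the bytes are 9F 63 B2 9D 37 D9 77 5D.

9F 63 B2 9D 37 D9 77 5D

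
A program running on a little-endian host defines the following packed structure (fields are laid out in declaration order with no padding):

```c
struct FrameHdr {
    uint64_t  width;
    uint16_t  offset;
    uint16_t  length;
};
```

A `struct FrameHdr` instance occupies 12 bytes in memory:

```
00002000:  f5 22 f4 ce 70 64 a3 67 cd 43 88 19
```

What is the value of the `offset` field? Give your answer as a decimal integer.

17357

`offset` follows `width` (8 bytes), so it starts at byte offset 8 and occupies 2 bytes.
Bytes at offsets 8..9: CD 43.
Little-endian: lowest address holds the least-significant byte.
Reassemble most-significant byte first: 43 CD → 0x43CD.
0x43CD = 17357.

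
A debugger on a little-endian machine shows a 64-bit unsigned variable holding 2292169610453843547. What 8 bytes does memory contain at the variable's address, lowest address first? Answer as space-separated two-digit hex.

2292169610453843547 in hexadecimal, padded to 64 bits, is 0x1FCF6C1DC40BFE5B.
Split into bytes (most-significant first): 1F CF 6C 1D C4 0B FE 5B.
In little-endian order the low byte comes first in memory.
So at ascending addresses the bytes are 5B FE 0B C4 1D 6C CF 1F.

5B FE 0B C4 1D 6C CF 1F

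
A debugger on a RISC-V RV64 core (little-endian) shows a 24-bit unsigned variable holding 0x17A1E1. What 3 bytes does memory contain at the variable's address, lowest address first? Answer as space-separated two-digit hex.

E1 A1 17

Split into bytes (most-significant first): 17 A1 E1.
Little-endian stores the least-significant byte at the lowest address.
So at ascending addresses the bytes are E1 A1 17.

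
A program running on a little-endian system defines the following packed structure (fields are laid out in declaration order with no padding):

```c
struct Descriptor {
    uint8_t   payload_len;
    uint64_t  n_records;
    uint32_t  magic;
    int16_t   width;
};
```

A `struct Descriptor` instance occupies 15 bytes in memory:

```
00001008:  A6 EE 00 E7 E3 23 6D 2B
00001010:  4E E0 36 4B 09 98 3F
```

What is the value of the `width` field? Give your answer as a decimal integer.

16280

`width` follows `payload_len` (1 B), `n_records` (8 B), `magic` (4 B), so it starts at offset 1 + 8 + 4 = 13 and occupies 2 bytes.
Bytes at offsets 13..14: 98 3F.
Little-endian: lowest address holds the least-significant byte.
Reassemble most-significant byte first: 3F 98 → 0x3F98.
0x3F98 = 16280.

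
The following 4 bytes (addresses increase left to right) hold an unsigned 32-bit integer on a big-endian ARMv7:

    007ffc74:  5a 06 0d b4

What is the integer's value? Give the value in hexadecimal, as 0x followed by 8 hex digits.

Big-endian: lowest address holds the most-significant byte.
The bytes are already most-significant first: 0x5A060DB4.

0x5A060DB4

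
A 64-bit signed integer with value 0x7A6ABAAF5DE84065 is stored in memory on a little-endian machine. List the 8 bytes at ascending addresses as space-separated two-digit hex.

65 40 E8 5D AF BA 6A 7A

Split into bytes (most-significant first): 7A 6A BA AF 5D E8 40 65.
In little-endian order the low byte comes first in memory.
So at ascending addresses the bytes are 65 40 E8 5D AF BA 6A 7A.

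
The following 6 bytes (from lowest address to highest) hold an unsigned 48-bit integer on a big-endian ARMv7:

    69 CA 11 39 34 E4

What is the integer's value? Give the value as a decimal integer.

Big-endian stores the most-significant byte at the lowest address.
The bytes are already most-significant first: 0x69CA113934E4.
0x69CA113934E4 = 116316593272036.

116316593272036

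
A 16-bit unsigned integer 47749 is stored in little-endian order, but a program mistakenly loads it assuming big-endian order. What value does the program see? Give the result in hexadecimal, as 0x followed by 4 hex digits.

47749 in 16-bit hexadecimal is 0xBA85.
Stored little-endian, the bytes at ascending addresses are 85 BA.
Read back as big-endian, the last byte is least significant, giving 0x85BA.

0x85BA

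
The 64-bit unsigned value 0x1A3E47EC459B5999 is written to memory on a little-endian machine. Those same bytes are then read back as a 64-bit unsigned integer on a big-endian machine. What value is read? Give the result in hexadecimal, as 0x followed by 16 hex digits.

0x99599B45EC473E1A

Stored little-endian, the bytes at ascending addresses are 99 59 9B 45 EC 47 3E 1A.
Read back as big-endian, the last byte is least significant, giving 0x99599B45EC473E1A.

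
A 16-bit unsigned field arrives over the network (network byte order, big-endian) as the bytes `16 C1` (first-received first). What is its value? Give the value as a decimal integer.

Big-endian stores the most-significant byte at the lowest address.
The bytes are already most-significant first: 0x16C1.
0x16C1 = 5825.

5825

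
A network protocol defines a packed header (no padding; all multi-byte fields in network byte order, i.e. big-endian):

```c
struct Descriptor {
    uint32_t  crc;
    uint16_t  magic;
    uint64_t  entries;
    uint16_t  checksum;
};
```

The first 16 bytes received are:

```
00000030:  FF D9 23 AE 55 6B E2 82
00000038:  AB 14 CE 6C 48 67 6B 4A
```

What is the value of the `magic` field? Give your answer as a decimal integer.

21867

`magic` follows `crc` (4 bytes), so it starts at byte offset 4 and occupies 2 bytes.
Bytes at offsets 4..5: 55 6B.
In big-endian order the high byte comes first in memory.
The bytes are already most-significant first: 0x556B.
0x556B = 21867.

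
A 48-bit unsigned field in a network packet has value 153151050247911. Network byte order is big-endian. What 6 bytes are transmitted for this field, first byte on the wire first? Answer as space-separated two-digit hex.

153151050247911 in hexadecimal, padded to 48 bits, is 0x8B4A41F26EE7.
Split into bytes (most-significant first): 8B 4A 41 F2 6E E7.
In big-endian order the high byte comes first in memory.
So the memory order matches the most-significant-first order: 8B 4A 41 F2 6E E7.

8B 4A 41 F2 6E E7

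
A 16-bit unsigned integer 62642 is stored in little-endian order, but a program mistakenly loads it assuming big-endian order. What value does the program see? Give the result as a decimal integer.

45812

62642 in 16-bit hexadecimal is 0xF4B2.
Stored little-endian, the bytes at ascending addresses are B2 F4.
Read back as big-endian, the last byte is least significant, giving 0xB2F4.
0xB2F4 = 45812.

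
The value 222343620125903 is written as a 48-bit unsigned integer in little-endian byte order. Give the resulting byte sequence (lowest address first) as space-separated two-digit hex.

222343620125903 in hexadecimal, padded to 48 bits, is 0xCA38687EE4CF.
Split into bytes (most-significant first): CA 38 68 7E E4 CF.
Little-endian stores the least-significant byte at the lowest address.
So at ascending addresses the bytes are CF E4 7E 68 38 CA.

CF E4 7E 68 38 CA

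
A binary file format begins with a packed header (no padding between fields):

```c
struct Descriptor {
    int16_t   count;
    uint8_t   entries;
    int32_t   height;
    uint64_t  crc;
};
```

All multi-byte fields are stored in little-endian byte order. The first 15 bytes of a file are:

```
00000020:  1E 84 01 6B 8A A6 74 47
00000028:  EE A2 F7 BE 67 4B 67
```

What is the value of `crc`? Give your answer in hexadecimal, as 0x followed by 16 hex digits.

`crc` follows `count` (2 B), `entries` (1 B), `height` (4 B), so it starts at offset 2 + 1 + 4 = 7 and occupies 8 bytes.
Bytes at offsets 7..14: 47 EE A2 F7 BE 67 4B 67.
In little-endian order the low byte comes first in memory.
Reassemble most-significant byte first: 67 4B 67 BE F7 A2 EE 47 → 0x674B67BEF7A2EE47.

0x674B67BEF7A2EE47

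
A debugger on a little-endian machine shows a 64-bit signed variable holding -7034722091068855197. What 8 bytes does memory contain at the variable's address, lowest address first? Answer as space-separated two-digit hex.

63 6C 3F 9C 87 A5 5F 9E

Two's complement of -7034722091068855197 in 64 bits: 7034722091068855197 = 0x61A05A7863C0939D; invert → 0x9E5FA5879C3F6C62; add 1 → 0x9E5FA5879C3F6C63.
Split into bytes (most-significant first): 9E 5F A5 87 9C 3F 6C 63.
Little-endian stores the least-significant byte at the lowest address.
So at ascending addresses the bytes are 63 6C 3F 9C 87 A5 5F 9E.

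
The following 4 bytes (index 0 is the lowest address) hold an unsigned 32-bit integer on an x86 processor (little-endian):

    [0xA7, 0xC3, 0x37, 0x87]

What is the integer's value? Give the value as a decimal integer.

Little-endian stores the least-significant byte at the lowest address.
Reassemble most-significant byte first: 87 37 C3 A7 → 0x8737C3A7.
0x8737C3A7 = 2268578727.

2268578727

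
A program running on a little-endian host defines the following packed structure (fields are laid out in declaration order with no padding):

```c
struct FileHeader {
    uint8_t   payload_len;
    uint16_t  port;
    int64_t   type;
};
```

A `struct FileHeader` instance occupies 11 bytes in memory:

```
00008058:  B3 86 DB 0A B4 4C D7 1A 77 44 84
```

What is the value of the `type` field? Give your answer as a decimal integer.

-8915870405121756150

`type` follows `payload_len` (1 B), `port` (2 B), so it starts at offset 1 + 2 = 3 and occupies 8 bytes.
Bytes at offsets 3..10: 0A B4 4C D7 1A 77 44 84.
Little-endian: lowest address holds the least-significant byte.
Reassemble most-significant byte first: 84 44 77 1A D7 4C B4 0A → 0x8444771AD74CB40A.
Top bit is set, so as a signed 64-bit value this is 0x8444771AD74CB40A − 2^64 = -8915870405121756150.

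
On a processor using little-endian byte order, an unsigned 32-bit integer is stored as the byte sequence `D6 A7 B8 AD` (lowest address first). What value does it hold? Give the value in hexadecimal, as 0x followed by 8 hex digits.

0xADB8A7D6

Little-endian: lowest address holds the least-significant byte.
Reassemble most-significant byte first: AD B8 A7 D6 → 0xADB8A7D6.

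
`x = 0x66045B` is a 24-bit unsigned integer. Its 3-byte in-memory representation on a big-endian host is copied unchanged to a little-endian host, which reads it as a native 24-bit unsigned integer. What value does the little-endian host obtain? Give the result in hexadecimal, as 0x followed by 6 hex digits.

0x5B0466

Stored big-endian, the bytes at ascending addresses are 66 04 5B.
Read back as little-endian, the first byte is least significant, giving 0x5B0466.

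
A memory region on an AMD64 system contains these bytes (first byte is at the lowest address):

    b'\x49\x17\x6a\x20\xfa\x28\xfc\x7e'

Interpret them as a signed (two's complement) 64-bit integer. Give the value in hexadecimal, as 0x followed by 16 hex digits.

In little-endian order the low byte comes first in memory.
Reassemble most-significant byte first: 7E FC 28 FA 20 6A 17 49 → 0x7EFC28FA206A1749.

0x7EFC28FA206A1749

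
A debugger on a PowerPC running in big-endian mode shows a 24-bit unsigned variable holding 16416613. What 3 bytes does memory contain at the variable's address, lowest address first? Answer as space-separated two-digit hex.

FA 7F 65

16416613 in hexadecimal, padded to 24 bits, is 0xFA7F65.
Split into bytes (most-significant first): FA 7F 65.
Big-endian stores the most-significant byte at the lowest address.
So the memory order matches the most-significant-first order: FA 7F 65.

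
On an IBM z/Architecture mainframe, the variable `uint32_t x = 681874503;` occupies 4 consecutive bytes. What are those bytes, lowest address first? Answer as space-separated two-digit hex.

28 A4 94 47

681874503 in hexadecimal, padded to 32 bits, is 0x28A49447.
Split into bytes (most-significant first): 28 A4 94 47.
Big-endian stores the most-significant byte at the lowest address.
So the memory order matches the most-significant-first order: 28 A4 94 47.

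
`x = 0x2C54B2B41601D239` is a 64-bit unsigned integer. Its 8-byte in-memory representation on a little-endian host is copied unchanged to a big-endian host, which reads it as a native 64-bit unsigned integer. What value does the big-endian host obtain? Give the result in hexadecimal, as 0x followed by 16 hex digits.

0x39D20116B4B2542C

Stored little-endian, the bytes at ascending addresses are 39 D2 01 16 B4 B2 54 2C.
Read back as big-endian, the last byte is least significant, giving 0x39D20116B4B2542C.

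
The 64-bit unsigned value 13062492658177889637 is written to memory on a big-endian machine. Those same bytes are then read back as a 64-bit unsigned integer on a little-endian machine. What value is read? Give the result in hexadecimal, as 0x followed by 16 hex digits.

13062492658177889637 in 64-bit hexadecimal is 0xB5474BDD53D75565.
Stored big-endian, the bytes at ascending addresses are B5 47 4B DD 53 D7 55 65.
Read back as little-endian, the first byte is least significant, giving 0x6555D753DD4B47B5.

0x6555D753DD4B47B5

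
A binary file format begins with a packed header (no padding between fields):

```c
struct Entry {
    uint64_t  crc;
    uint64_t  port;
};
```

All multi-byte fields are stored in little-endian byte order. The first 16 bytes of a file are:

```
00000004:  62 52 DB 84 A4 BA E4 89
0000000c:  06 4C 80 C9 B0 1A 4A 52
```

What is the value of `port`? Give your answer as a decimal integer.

5929581205983874054

`port` follows `crc` (8 bytes), so it starts at byte offset 8 and occupies 8 bytes.
Bytes at offsets 8..15: 06 4C 80 C9 B0 1A 4A 52.
In little-endian order the low byte comes first in memory.
Reassemble most-significant byte first: 52 4A 1A B0 C9 80 4C 06 → 0x524A1AB0C9804C06.
0x524A1AB0C9804C06 = 5929581205983874054.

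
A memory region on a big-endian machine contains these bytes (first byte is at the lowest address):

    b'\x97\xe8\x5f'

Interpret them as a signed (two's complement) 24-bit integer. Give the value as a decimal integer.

Big-endian: lowest address holds the most-significant byte.
The bytes are already most-significant first: 0x97E85F.
Top bit is set, so as a signed 24-bit value this is 0x97E85F − 2^24 = -6821793.

-6821793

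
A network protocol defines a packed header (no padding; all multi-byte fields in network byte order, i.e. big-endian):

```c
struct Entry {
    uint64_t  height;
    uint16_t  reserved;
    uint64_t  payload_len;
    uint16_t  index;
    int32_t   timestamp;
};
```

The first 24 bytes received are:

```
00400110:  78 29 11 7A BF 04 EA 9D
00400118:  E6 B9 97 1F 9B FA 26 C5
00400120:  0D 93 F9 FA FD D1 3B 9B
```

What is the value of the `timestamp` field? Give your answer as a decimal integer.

-36619365

`timestamp` follows `height` (8 B), `reserved` (2 B), `payload_len` (8 B), `index` (2 B), so it starts at offset 8 + 2 + 8 + 2 = 20 and occupies 4 bytes.
Bytes at offsets 20..23: FD D1 3B 9B.
In big-endian order the high byte comes first in memory.
The bytes are already most-significant first: 0xFDD13B9B.
Top bit is set, so as a signed 32-bit value this is 0xFDD13B9B − 2^32 = -36619365.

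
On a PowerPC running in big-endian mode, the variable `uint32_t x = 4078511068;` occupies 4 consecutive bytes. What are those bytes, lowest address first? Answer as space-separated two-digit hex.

4078511068 in hexadecimal, padded to 32 bits, is 0xF31923DC.
Split into bytes (most-significant first): F3 19 23 DC.
Big-endian stores the most-significant byte at the lowest address.
So the memory order matches the most-significant-first order: F3 19 23 DC.

F3 19 23 DC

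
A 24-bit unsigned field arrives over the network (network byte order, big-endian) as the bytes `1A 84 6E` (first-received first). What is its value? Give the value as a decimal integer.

Big-endian stores the most-significant byte at the lowest address.
The bytes are already most-significant first: 0x1A846E.
0x1A846E = 1737838.

1737838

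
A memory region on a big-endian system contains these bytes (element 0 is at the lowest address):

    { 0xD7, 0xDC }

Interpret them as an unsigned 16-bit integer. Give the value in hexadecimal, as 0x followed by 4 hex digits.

0xD7DC

Big-endian stores the most-significant byte at the lowest address.
The bytes are already most-significant first: 0xD7DC.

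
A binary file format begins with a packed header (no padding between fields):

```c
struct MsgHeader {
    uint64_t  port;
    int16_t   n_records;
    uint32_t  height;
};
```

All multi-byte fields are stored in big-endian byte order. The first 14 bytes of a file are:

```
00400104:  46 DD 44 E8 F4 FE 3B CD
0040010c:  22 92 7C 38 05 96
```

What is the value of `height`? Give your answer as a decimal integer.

2084046230

`height` follows `port` (8 B), `n_records` (2 B), so it starts at offset 8 + 2 = 10 and occupies 4 bytes.
Bytes at offsets 10..13: 7C 38 05 96.
In big-endian order the high byte comes first in memory.
The bytes are already most-significant first: 0x7C380596.
0x7C380596 = 2084046230.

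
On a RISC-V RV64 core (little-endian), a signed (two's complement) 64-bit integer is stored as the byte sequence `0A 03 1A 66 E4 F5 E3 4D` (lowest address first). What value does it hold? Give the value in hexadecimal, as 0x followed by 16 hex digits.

0x4DE3F5E4661A030A

In little-endian order the low byte comes first in memory.
Reassemble most-significant byte first: 4D E3 F5 E4 66 1A 03 0A → 0x4DE3F5E4661A030A.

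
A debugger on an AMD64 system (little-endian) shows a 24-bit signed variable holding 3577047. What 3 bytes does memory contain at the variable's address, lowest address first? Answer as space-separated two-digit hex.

D7 94 36

3577047 in hexadecimal, padded to 24 bits, is 0x3694D7.
Split into bytes (most-significant first): 36 94 D7.
Little-endian stores the least-significant byte at the lowest address.
So at ascending addresses the bytes are D7 94 36.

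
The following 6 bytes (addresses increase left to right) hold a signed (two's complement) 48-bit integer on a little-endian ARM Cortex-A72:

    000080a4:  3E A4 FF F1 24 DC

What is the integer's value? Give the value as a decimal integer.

Little-endian stores the least-significant byte at the lowest address.
Reassemble most-significant byte first: DC 24 F1 FF A4 3E → 0xDC24F1FFA43E.
Top bit is set, so as a signed 48-bit value this is 0xDC24F1FFA43E − 2^48 = -39423739714498.

-39423739714498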